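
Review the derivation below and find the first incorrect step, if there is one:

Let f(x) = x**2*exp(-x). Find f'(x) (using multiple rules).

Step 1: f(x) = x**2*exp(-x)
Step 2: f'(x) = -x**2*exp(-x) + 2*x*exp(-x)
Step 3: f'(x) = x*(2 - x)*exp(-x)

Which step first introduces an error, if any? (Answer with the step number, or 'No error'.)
No error

All steps in this derivation are correct.
The final answer f'(x) = x*(2 - x)*exp(-x) is valid.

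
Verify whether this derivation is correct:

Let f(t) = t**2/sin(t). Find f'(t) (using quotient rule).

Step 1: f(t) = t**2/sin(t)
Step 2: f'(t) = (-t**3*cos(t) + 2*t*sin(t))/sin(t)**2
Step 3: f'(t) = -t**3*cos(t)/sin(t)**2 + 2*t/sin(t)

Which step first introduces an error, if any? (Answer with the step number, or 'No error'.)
Step 2

Step 2 is incorrect due to a wrong exponent.
The step shows: (-t**3*cos(t) + 2*t*sin(t))/sin(t)**2
The correct value should be: (-t**2*cos(t) + 2*t*sin(t))/sin(t)**2

Explanation: The exponent 2 on t was incorrectly written as 3: the term (-t**2*cos(t) + 2*t*sin(t))/sin(t)**2 was incorrectly written as (-t**3*cos(t) + 2*t*sin(t))/sin(t)**2
The later steps are derived from this incorrect expression, so the error originates in Step 2.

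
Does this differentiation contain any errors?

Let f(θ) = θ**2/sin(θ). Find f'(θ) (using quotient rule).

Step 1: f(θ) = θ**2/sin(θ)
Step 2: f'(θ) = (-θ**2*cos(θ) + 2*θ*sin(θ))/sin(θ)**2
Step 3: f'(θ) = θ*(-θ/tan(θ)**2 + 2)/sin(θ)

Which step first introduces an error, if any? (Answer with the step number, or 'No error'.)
Step 3

Step 3 is incorrect due to a wrong exponent.
The step shows: θ*(-θ/tan(θ)**2 + 2)/sin(θ)
The correct value should be: θ*(-θ/tan(θ) + 2)/sin(θ)

Explanation: The exponent -1 on tan(θ) was incorrectly written as -2: the term θ*(-θ/tan(θ) + 2)/sin(θ) was incorrectly written as θ*(-θ/tan(θ)**2 + 2)/sin(θ)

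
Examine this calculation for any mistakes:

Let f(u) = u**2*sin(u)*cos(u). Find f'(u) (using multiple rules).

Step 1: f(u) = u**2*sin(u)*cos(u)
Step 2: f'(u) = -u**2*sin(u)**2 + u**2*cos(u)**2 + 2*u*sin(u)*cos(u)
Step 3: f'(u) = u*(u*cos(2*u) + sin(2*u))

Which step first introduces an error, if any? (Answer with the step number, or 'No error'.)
No error

All steps in this derivation are correct.
The final answer f'(u) = u*(u*cos(2*u) + sin(2*u)) is valid.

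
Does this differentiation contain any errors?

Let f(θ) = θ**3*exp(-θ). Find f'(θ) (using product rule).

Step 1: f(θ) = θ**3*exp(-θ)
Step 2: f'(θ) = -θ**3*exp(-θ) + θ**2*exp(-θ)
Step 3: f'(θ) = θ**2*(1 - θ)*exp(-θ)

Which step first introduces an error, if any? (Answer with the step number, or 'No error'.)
Step 2

Step 2 is incorrect due to a wrong coefficient.
The step shows: -θ**3*exp(-θ) + θ**2*exp(-θ)
The correct value should be: -θ**3*exp(-θ) + 3*θ**2*exp(-θ)

Explanation: The coefficient 3 was incorrectly written as 1: the term 3*θ**2*exp(-θ) was incorrectly written as θ**2*exp(-θ)
The later steps are derived from this incorrect expression, so the error originates in Step 2.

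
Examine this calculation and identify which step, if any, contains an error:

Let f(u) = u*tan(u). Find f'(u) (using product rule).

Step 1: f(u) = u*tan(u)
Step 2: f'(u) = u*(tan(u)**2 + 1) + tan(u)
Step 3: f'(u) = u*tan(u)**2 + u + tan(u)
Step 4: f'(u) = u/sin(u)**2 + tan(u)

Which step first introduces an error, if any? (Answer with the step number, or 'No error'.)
Step 4

Step 4 is incorrect due to a wrong trig function.
The step shows: u/sin(u)**2 + tan(u)
The correct value should be: u/cos(u)**2 + tan(u)

Explanation: cos(u) was incorrectly written as sin(u): the term u/cos(u)**2 was incorrectly written as u/sin(u)**2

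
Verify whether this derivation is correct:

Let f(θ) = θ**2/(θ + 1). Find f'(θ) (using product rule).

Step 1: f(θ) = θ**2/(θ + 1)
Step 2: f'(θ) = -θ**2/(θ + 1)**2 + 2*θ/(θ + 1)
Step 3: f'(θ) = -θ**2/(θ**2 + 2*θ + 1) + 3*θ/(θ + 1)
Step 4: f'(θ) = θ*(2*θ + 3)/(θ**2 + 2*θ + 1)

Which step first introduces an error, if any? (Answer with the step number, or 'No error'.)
Step 3

Step 3 is incorrect due to a wrong coefficient.
The step shows: -θ**2/(θ**2 + 2*θ + 1) + 3*θ/(θ + 1)
The correct value should be: -θ**2/(θ**2 + 2*θ + 1) + 2*θ/(θ + 1)

Explanation: The coefficient 2 was incorrectly written as 3: the term 2*θ/(θ + 1) was incorrectly written as 3*θ/(θ + 1)
The later steps are derived from this incorrect expression, so the error originates in Step 3.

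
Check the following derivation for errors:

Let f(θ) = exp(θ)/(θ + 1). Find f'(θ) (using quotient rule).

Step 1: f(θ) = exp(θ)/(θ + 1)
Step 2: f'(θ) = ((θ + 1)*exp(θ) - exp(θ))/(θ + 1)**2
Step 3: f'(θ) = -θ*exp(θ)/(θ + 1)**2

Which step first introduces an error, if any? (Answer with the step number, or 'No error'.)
Step 3

Step 3 is incorrect due to a sign flip.
The step shows: -θ*exp(θ)/(θ + 1)**2
The correct value should be: θ*exp(θ)/(θ + 1)**2

Explanation: The sign of the whole expression was flipped: the term θ*exp(θ)/(θ + 1)**2 was incorrectly written as -θ*exp(θ)/(θ + 1)**2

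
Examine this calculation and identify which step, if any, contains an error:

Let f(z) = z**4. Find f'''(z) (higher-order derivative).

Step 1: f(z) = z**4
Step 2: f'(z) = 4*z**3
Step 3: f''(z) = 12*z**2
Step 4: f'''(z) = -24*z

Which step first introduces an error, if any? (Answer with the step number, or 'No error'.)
Step 4

Step 4 is incorrect due to a sign flip.
The step shows: -24*z
The correct value should be: 24*z

Explanation: The sign of the whole expression was flipped: the term 24*z was incorrectly written as -24*z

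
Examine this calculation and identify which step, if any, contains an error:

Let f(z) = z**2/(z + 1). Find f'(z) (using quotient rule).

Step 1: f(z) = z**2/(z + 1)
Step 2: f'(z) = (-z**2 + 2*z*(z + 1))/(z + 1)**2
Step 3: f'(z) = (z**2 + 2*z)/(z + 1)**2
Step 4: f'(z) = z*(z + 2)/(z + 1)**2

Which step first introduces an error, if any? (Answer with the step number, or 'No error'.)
No error

All steps in this derivation are correct.
The final answer f'(z) = z*(z + 2)/(z + 1)**2 is valid.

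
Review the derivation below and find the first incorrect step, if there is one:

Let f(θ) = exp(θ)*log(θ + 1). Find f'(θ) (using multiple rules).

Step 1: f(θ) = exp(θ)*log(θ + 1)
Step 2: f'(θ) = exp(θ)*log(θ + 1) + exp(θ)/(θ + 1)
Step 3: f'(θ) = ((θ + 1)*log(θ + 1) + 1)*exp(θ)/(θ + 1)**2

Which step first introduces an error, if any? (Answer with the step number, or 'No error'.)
Step 3

Step 3 is incorrect due to a wrong exponent.
The step shows: ((θ + 1)*log(θ + 1) + 1)*exp(θ)/(θ + 1)**2
The correct value should be: ((θ + 1)*log(θ + 1) + 1)*exp(θ)/(θ + 1)

Explanation: The exponent -1 on θ + 1 was incorrectly written as -2: the term ((θ + 1)*log(θ + 1) + 1)*exp(θ)/(θ + 1) was incorrectly written as ((θ + 1)*log(θ + 1) + 1)*exp(θ)/(θ + 1)**2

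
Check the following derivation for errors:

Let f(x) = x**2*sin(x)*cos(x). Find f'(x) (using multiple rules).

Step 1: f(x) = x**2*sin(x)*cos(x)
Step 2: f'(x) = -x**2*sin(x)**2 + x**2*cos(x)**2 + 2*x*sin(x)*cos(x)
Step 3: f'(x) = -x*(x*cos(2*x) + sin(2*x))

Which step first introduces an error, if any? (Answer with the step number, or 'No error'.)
Step 3

Step 3 is incorrect due to a sign flip.
The step shows: -x*(x*cos(2*x) + sin(2*x))
The correct value should be: x*(x*cos(2*x) + sin(2*x))

Explanation: The sign of the whole expression was flipped: the term x*(x*cos(2*x) + sin(2*x)) was incorrectly written as -x*(x*cos(2*x) + sin(2*x))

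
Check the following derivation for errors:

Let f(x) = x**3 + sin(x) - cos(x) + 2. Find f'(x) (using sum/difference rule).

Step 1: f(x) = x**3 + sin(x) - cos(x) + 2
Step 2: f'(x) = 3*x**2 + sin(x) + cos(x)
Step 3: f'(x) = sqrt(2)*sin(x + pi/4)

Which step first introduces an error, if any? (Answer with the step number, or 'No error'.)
Step 3

Step 3 is incorrect due to a dropped term.
The step shows: sqrt(2)*sin(x + pi/4)
The correct value should be: 3*x**2 + sqrt(2)*sin(x + pi/4)

Explanation: A term was dropped: the term 3*x**2 was incorrectly omitted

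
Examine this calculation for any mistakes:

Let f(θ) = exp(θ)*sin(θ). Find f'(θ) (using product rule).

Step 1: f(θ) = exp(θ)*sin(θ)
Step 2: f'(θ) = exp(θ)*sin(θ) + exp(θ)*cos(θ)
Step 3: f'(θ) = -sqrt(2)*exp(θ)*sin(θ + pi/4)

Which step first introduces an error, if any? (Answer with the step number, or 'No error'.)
Step 3

Step 3 is incorrect due to a sign flip.
The step shows: -sqrt(2)*exp(θ)*sin(θ + pi/4)
The correct value should be: sqrt(2)*exp(θ)*sin(θ + pi/4)

Explanation: The sign of the whole expression was flipped: the term sqrt(2)*exp(θ)*sin(θ + pi/4) was incorrectly written as -sqrt(2)*exp(θ)*sin(θ + pi/4)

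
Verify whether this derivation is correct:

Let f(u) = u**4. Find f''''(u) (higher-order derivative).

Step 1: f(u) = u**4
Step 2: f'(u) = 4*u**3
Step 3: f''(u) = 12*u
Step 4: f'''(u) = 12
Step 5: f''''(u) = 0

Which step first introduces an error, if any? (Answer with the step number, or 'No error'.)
Step 3

Step 3 is incorrect due to a wrong exponent.
The step shows: 12*u
The correct value should be: 12*u**2

Explanation: The exponent 2 on u was incorrectly written as 1: the term 12*u**2 was incorrectly written as 12*u
The later steps are derived from this incorrect expression, so the error originates in Step 3.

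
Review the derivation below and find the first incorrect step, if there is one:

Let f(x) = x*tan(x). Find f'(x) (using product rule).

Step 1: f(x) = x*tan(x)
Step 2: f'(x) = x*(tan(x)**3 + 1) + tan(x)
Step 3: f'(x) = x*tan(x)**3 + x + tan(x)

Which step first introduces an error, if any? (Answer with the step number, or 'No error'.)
Step 2

Step 2 is incorrect due to a wrong exponent.
The step shows: x*(tan(x)**3 + 1) + tan(x)
The correct value should be: x*(tan(x)**2 + 1) + tan(x)

Explanation: The exponent 2 on tan(x) was incorrectly written as 3: the term x*(tan(x)**2 + 1) was incorrectly written as x*(tan(x)**3 + 1)
The later steps are derived from this incorrect expression, so the error originates in Step 2.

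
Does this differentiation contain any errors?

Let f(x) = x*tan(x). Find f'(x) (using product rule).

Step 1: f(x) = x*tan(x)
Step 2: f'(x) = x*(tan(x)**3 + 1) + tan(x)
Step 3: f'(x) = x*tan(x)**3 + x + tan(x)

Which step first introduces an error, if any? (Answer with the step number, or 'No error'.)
Step 2

Step 2 is incorrect due to a wrong exponent.
The step shows: x*(tan(x)**3 + 1) + tan(x)
The correct value should be: x*(tan(x)**2 + 1) + tan(x)

Explanation: The exponent 2 on tan(x) was incorrectly written as 3: the term x*(tan(x)**2 + 1) was incorrectly written as x*(tan(x)**3 + 1)
The later steps are derived from this incorrect expression, so the error originates in Step 2.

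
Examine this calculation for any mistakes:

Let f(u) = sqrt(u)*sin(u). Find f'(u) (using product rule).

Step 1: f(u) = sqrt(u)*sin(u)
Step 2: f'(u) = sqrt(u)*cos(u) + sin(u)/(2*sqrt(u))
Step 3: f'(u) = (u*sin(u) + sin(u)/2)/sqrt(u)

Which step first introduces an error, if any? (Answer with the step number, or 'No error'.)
Step 3

Step 3 is incorrect due to a wrong trig function.
The step shows: (u*sin(u) + sin(u)/2)/sqrt(u)
The correct value should be: (u*cos(u) + sin(u)/2)/sqrt(u)

Explanation: cos(u) was incorrectly written as sin(u): the term (u*cos(u) + sin(u)/2)/sqrt(u) was incorrectly written as (u*sin(u) + sin(u)/2)/sqrt(u)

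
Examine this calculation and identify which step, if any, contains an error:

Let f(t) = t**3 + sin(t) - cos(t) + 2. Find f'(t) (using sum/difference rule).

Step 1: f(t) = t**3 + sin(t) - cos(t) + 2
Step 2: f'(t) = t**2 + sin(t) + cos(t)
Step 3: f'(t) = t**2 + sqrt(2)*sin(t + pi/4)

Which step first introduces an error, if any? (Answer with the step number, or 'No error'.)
Step 2

Step 2 is incorrect due to a wrong coefficient.
The step shows: t**2 + sin(t) + cos(t)
The correct value should be: 3*t**2 + sin(t) + cos(t)

Explanation: The coefficient 3 was incorrectly written as 1: the term 3*t**2 was incorrectly written as t**2
The later steps are derived from this incorrect expression, so the error originates in Step 2.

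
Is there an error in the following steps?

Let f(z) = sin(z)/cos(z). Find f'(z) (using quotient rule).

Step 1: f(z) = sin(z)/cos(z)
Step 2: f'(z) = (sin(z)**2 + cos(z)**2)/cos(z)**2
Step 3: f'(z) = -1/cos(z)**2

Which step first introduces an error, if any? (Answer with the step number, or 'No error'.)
Step 3

Step 3 is incorrect due to a sign flip.
The step shows: -1/cos(z)**2
The correct value should be: cos(z)**(-2)

Explanation: The sign of the whole expression was flipped: the term cos(z)**(-2) was incorrectly written as -1/cos(z)**2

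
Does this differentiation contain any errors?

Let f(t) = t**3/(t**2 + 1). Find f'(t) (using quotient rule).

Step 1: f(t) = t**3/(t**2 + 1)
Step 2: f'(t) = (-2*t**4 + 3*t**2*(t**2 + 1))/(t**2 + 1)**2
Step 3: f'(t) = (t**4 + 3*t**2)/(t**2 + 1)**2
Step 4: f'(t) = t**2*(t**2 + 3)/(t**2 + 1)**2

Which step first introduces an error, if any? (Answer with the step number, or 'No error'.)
No error

All steps in this derivation are correct.
The final answer f'(t) = t**2*(t**2 + 3)/(t**2 + 1)**2 is valid.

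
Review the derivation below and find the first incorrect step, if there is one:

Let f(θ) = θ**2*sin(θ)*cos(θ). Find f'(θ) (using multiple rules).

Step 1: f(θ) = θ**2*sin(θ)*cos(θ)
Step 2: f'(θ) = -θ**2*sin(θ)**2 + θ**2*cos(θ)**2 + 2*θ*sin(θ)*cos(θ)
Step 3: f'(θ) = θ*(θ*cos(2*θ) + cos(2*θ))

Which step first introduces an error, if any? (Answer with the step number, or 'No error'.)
Step 3

Step 3 is incorrect due to a wrong trig function.
The step shows: θ*(θ*cos(2*θ) + cos(2*θ))
The correct value should be: θ*(θ*cos(2*θ) + sin(2*θ))

Explanation: sin(2*θ) was incorrectly written as cos(2*θ): the term θ*(θ*cos(2*θ) + sin(2*θ)) was incorrectly written as θ*(θ*cos(2*θ) + cos(2*θ))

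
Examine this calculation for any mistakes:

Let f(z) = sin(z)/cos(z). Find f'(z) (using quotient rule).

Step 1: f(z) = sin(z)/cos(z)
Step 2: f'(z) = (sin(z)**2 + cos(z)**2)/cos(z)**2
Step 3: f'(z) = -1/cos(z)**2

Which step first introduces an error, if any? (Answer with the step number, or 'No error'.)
Step 3

Step 3 is incorrect due to a sign flip.
The step shows: -1/cos(z)**2
The correct value should be: cos(z)**(-2)

Explanation: The sign of the whole expression was flipped: the term cos(z)**(-2) was incorrectly written as -1/cos(z)**2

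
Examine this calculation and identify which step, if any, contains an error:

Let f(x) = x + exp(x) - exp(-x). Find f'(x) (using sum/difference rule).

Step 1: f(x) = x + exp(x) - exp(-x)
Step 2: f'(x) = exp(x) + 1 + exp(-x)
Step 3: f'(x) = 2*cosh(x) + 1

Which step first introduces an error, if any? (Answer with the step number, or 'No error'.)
No error

All steps in this derivation are correct.
The final answer f'(x) = 2*cosh(x) + 1 is valid.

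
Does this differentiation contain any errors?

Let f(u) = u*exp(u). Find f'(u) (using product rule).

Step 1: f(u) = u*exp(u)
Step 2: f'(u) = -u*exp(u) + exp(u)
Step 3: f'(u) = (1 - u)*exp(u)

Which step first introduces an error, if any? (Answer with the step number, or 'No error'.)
Step 2

Step 2 is incorrect due to a sign flip.
The step shows: -u*exp(u) + exp(u)
The correct value should be: u*exp(u) + exp(u)

Explanation: The sign of one term was flipped: the term u*exp(u) was incorrectly written as -u*exp(u)
The later steps are derived from this incorrect expression, so the error originates in Step 2.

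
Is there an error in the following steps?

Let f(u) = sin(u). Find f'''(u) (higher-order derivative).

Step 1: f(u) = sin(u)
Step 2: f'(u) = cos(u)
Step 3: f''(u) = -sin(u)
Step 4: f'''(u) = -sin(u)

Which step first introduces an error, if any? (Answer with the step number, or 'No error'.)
Step 4

Step 4 is incorrect due to a wrong trig function.
The step shows: -sin(u)
The correct value should be: -cos(u)

Explanation: cos(u) was incorrectly written as sin(u): the term -cos(u) was incorrectly written as -sin(u)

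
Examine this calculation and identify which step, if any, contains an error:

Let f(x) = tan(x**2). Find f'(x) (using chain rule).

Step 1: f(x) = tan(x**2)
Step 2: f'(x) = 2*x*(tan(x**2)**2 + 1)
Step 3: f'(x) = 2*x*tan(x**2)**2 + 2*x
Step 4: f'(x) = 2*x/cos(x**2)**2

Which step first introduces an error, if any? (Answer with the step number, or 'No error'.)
No error

All steps in this derivation are correct.
The final answer f'(x) = 2*x/cos(x**2)**2 is valid.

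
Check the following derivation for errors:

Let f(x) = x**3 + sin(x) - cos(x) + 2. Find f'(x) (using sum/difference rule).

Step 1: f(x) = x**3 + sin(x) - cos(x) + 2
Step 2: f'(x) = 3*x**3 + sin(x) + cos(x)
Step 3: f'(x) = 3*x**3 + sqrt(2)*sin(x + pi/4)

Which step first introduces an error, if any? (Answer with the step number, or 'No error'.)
Step 2

Step 2 is incorrect due to a wrong exponent.
The step shows: 3*x**3 + sin(x) + cos(x)
The correct value should be: 3*x**2 + sin(x) + cos(x)

Explanation: The exponent 2 on x was incorrectly written as 3: the term 3*x**2 was incorrectly written as 3*x**3
The later steps are derived from this incorrect expression, so the error originates in Step 2.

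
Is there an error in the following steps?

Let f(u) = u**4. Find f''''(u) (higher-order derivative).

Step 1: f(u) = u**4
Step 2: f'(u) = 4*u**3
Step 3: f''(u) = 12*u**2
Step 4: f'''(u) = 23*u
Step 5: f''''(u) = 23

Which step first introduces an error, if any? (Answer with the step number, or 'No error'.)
Step 4

Step 4 is incorrect due to a wrong coefficient.
The step shows: 23*u
The correct value should be: 24*u

Explanation: The coefficient 24 was incorrectly written as 23: the term 24*u was incorrectly written as 23*u
The later steps are derived from this incorrect expression, so the error originates in Step 4.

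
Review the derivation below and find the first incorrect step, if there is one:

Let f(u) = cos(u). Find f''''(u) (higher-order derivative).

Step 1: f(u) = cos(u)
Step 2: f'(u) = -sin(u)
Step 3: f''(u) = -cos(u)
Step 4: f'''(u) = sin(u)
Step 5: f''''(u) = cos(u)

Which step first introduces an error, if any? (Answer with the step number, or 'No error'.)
No error

All steps in this derivation are correct.
The final answer f''''(u) = cos(u) is valid.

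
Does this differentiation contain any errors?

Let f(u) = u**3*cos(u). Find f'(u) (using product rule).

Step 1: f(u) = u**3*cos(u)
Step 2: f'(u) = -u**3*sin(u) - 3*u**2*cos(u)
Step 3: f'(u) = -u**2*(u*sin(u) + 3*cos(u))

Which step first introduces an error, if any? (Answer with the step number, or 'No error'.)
Step 2

Step 2 is incorrect due to a sign flip.
The step shows: -u**3*sin(u) - 3*u**2*cos(u)
The correct value should be: -u**3*sin(u) + 3*u**2*cos(u)

Explanation: The sign of one term was flipped: the term 3*u**2*cos(u) was incorrectly written as -3*u**2*cos(u)
The later steps are derived from this incorrect expression, so the error originates in Step 2.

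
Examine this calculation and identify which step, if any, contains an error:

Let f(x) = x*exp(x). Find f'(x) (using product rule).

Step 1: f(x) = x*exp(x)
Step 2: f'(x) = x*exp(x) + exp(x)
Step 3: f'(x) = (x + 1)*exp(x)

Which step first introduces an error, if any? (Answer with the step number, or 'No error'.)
No error

All steps in this derivation are correct.
The final answer f'(x) = (x + 1)*exp(x) is valid.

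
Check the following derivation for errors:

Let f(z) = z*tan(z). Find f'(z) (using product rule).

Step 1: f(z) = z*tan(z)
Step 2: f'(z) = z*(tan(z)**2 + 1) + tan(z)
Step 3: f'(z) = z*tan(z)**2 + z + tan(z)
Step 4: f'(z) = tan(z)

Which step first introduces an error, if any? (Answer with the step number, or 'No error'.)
Step 4

Step 4 is incorrect due to a dropped term.
The step shows: tan(z)
The correct value should be: z/cos(z)**2 + tan(z)

Explanation: A term was dropped: the term z/cos(z)**2 was incorrectly omitted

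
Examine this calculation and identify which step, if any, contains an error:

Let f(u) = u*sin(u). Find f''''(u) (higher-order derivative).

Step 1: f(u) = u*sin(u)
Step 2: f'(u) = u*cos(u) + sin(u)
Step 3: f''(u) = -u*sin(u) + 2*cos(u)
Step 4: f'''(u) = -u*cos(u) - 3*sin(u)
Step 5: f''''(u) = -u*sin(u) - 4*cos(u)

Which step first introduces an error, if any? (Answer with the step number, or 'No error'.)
Step 5

Step 5 is incorrect due to a sign flip.
The step shows: -u*sin(u) - 4*cos(u)
The correct value should be: u*sin(u) - 4*cos(u)

Explanation: The sign of one term was flipped: the term u*sin(u) was incorrectly written as -u*sin(u)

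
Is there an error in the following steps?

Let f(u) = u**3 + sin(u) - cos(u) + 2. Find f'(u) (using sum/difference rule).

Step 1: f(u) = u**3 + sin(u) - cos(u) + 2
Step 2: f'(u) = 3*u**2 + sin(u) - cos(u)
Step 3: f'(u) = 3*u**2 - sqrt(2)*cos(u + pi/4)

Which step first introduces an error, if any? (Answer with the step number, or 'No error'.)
Step 2

Step 2 is incorrect due to a sign flip.
The step shows: 3*u**2 + sin(u) - cos(u)
The correct value should be: 3*u**2 + sin(u) + cos(u)

Explanation: The sign of one term was flipped: the term cos(u) was incorrectly written as -cos(u)
The later steps are derived from this incorrect expression, so the error originates in Step 2.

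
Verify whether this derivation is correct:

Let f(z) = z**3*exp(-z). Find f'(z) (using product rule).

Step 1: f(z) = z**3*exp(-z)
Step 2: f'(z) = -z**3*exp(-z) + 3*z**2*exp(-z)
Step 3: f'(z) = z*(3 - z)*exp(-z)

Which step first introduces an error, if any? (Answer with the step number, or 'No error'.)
Step 3

Step 3 is incorrect due to a wrong exponent.
The step shows: z*(3 - z)*exp(-z)
The correct value should be: z**2*(3 - z)*exp(-z)

Explanation: The exponent 2 on z was incorrectly written as 1: the term z**2*(3 - z)*exp(-z) was incorrectly written as z*(3 - z)*exp(-z)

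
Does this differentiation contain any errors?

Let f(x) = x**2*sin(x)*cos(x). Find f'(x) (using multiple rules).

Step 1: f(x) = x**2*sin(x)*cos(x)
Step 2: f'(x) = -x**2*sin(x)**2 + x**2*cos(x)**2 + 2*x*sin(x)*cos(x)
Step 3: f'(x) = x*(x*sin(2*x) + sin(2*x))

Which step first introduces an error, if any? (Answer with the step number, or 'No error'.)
Step 3

Step 3 is incorrect due to a wrong trig function.
The step shows: x*(x*sin(2*x) + sin(2*x))
The correct value should be: x*(x*cos(2*x) + sin(2*x))

Explanation: cos(2*x) was incorrectly written as sin(2*x): the term x*(x*cos(2*x) + sin(2*x)) was incorrectly written as x*(x*sin(2*x) + sin(2*x))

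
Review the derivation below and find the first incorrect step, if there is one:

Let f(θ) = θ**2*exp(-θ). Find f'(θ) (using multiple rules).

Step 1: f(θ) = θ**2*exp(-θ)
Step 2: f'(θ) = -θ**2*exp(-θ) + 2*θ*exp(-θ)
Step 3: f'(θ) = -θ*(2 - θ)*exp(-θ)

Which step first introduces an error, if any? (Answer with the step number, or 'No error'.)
Step 3

Step 3 is incorrect due to a sign flip.
The step shows: -θ*(2 - θ)*exp(-θ)
The correct value should be: θ*(2 - θ)*exp(-θ)

Explanation: The sign of the whole expression was flipped: the term θ*(2 - θ)*exp(-θ) was incorrectly written as -θ*(2 - θ)*exp(-θ)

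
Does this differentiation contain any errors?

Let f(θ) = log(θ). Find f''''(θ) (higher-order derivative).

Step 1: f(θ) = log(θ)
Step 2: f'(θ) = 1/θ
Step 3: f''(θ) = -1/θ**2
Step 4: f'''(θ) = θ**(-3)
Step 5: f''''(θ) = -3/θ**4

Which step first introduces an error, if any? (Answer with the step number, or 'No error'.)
Step 4

Step 4 is incorrect due to a wrong coefficient.
The step shows: θ**(-3)
The correct value should be: 2/θ**3

Explanation: The coefficient 2 was incorrectly written as 1: the term 2/θ**3 was incorrectly written as θ**(-3)
The later steps are derived from this incorrect expression, so the error originates in Step 4.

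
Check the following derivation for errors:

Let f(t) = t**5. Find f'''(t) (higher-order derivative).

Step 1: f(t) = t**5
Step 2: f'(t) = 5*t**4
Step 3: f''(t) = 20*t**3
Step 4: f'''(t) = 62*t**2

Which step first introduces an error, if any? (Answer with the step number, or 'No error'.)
Step 4

Step 4 is incorrect due to a wrong coefficient.
The step shows: 62*t**2
The correct value should be: 60*t**2

Explanation: The coefficient 60 was incorrectly written as 62: the term 60*t**2 was incorrectly written as 62*t**2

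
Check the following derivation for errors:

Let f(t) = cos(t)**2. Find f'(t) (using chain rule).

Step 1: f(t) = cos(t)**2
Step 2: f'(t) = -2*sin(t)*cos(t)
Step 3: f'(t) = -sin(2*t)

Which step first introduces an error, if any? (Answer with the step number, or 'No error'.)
No error

All steps in this derivation are correct.
The final answer f'(t) = -sin(2*t) is valid.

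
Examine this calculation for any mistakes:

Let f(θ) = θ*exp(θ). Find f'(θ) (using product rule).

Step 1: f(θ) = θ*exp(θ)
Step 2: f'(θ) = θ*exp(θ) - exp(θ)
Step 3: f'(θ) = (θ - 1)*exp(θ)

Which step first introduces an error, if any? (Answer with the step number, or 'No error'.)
Step 2

Step 2 is incorrect due to a sign flip.
The step shows: θ*exp(θ) - exp(θ)
The correct value should be: θ*exp(θ) + exp(θ)

Explanation: The sign of one term was flipped: the term exp(θ) was incorrectly written as -exp(θ)
The later steps are derived from this incorrect expression, so the error originates in Step 2.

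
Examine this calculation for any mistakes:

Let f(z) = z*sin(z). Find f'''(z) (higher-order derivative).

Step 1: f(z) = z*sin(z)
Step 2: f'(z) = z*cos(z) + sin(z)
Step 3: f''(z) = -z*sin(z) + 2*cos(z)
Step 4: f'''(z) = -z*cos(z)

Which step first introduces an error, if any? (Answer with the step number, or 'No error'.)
Step 4

Step 4 is incorrect due to a dropped term.
The step shows: -z*cos(z)
The correct value should be: -z*cos(z) - 3*sin(z)

Explanation: A term was dropped: the term -3*sin(z) was incorrectly omitted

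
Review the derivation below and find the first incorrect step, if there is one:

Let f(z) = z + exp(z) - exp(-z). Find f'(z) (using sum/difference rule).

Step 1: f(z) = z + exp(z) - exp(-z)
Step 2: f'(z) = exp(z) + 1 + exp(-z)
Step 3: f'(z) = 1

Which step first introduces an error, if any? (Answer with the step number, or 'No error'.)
Step 3

Step 3 is incorrect due to a dropped term.
The step shows: 1
The correct value should be: 2*cosh(z) + 1

Explanation: A term was dropped: the term 2*cosh(z) was incorrectly omitted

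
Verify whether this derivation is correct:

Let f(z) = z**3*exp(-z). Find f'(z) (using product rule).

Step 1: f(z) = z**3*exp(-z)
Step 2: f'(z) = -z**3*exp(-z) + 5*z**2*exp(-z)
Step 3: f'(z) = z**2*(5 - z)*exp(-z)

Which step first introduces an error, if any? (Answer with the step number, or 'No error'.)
Step 2

Step 2 is incorrect due to a wrong coefficient.
The step shows: -z**3*exp(-z) + 5*z**2*exp(-z)
The correct value should be: -z**3*exp(-z) + 3*z**2*exp(-z)

Explanation: The coefficient 3 was incorrectly written as 5: the term 3*z**2*exp(-z) was incorrectly written as 5*z**2*exp(-z)
The later steps are derived from this incorrect expression, so the error originates in Step 2.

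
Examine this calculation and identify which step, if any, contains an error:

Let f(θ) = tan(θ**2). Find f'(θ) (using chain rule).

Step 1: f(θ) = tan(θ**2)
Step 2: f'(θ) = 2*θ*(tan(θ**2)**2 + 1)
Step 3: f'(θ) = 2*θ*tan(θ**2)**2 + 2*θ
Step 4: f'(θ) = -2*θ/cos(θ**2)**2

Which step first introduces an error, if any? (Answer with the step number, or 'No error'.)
Step 4

Step 4 is incorrect due to a sign flip.
The step shows: -2*θ/cos(θ**2)**2
The correct value should be: 2*θ/cos(θ**2)**2

Explanation: The sign of the whole expression was flipped: the term 2*θ/cos(θ**2)**2 was incorrectly written as -2*θ/cos(θ**2)**2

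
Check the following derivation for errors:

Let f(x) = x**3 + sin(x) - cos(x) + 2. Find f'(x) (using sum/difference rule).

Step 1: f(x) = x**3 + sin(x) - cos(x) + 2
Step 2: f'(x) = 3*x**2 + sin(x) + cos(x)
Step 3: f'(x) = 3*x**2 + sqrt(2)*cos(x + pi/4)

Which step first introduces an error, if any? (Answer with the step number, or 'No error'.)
Step 3

Step 3 is incorrect due to a wrong trig function.
The step shows: 3*x**2 + sqrt(2)*cos(x + pi/4)
The correct value should be: 3*x**2 + sqrt(2)*sin(x + pi/4)

Explanation: sin(x + pi/4) was incorrectly written as cos(x + pi/4): the term sqrt(2)*sin(x + pi/4) was incorrectly written as sqrt(2)*cos(x + pi/4)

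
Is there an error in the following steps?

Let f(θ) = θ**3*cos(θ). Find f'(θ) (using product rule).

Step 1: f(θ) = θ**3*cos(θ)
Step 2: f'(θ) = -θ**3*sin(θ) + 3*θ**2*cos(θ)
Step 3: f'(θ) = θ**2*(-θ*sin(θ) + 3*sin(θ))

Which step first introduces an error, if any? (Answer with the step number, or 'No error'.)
Step 3

Step 3 is incorrect due to a wrong trig function.
The step shows: θ**2*(-θ*sin(θ) + 3*sin(θ))
The correct value should be: θ**2*(-θ*sin(θ) + 3*cos(θ))

Explanation: cos(θ) was incorrectly written as sin(θ): the term θ**2*(-θ*sin(θ) + 3*cos(θ)) was incorrectly written as θ**2*(-θ*sin(θ) + 3*sin(θ))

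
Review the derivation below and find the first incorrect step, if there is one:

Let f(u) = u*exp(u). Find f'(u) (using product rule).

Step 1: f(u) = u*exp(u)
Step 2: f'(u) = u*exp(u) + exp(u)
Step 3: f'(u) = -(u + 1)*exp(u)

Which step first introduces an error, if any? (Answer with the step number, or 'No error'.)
Step 3

Step 3 is incorrect due to a sign flip.
The step shows: -(u + 1)*exp(u)
The correct value should be: (u + 1)*exp(u)

Explanation: The sign of the whole expression was flipped: the term (u + 1)*exp(u) was incorrectly written as -(u + 1)*exp(u)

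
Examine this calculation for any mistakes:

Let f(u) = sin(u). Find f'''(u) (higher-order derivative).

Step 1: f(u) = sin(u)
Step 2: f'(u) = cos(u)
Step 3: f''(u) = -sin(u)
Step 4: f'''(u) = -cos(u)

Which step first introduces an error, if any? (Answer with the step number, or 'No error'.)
No error

All steps in this derivation are correct.
The final answer f'''(u) = -cos(u) is valid.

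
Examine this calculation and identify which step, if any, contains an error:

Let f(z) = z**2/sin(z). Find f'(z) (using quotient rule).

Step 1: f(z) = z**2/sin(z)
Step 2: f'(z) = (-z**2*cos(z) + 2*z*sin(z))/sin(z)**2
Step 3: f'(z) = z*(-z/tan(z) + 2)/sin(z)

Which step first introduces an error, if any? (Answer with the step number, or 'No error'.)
No error

All steps in this derivation are correct.
The final answer f'(z) = z*(-z/tan(z) + 2)/sin(z) is valid.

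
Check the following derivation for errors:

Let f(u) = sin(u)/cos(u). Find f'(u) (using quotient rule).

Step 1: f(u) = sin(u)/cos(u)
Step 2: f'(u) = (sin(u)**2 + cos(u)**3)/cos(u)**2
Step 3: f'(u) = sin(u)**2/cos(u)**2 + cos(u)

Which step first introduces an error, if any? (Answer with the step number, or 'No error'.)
Step 2

Step 2 is incorrect due to a wrong exponent.
The step shows: (sin(u)**2 + cos(u)**3)/cos(u)**2
The correct value should be: (sin(u)**2 + cos(u)**2)/cos(u)**2

Explanation: The exponent 2 on cos(u) was incorrectly written as 3: the term (sin(u)**2 + cos(u)**2)/cos(u)**2 was incorrectly written as (sin(u)**2 + cos(u)**3)/cos(u)**2
The later steps are derived from this incorrect expression, so the error originates in Step 2.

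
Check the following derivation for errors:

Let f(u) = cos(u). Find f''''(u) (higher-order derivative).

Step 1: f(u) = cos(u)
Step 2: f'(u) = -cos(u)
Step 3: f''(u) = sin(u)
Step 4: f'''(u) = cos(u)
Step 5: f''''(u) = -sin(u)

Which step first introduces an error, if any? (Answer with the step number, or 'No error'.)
Step 2

Step 2 is incorrect due to a wrong trig function.
The step shows: -cos(u)
The correct value should be: -sin(u)

Explanation: sin(u) was incorrectly written as cos(u): the term -sin(u) was incorrectly written as -cos(u)
The later steps are derived from this incorrect expression, so the error originates in Step 2.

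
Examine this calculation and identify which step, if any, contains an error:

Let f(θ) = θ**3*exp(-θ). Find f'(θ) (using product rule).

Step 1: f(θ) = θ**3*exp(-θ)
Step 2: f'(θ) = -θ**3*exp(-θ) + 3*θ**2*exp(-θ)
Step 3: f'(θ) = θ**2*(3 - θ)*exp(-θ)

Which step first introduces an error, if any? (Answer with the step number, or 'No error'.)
No error

All steps in this derivation are correct.
The final answer f'(θ) = θ**2*(3 - θ)*exp(-θ) is valid.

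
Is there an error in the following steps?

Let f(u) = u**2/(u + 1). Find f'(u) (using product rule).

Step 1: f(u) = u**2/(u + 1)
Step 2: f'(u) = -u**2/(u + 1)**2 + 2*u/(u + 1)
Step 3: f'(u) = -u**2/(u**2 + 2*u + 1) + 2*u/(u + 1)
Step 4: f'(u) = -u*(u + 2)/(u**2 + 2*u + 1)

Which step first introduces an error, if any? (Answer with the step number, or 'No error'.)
Step 4

Step 4 is incorrect due to a sign flip.
The step shows: -u*(u + 2)/(u**2 + 2*u + 1)
The correct value should be: u*(u + 2)/(u**2 + 2*u + 1)

Explanation: The sign of the whole expression was flipped: the term u*(u + 2)/(u**2 + 2*u + 1) was incorrectly written as -u*(u + 2)/(u**2 + 2*u + 1)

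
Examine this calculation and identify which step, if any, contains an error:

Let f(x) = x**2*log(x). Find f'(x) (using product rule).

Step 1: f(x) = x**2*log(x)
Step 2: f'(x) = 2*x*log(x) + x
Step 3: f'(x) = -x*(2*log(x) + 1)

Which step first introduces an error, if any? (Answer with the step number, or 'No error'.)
Step 3

Step 3 is incorrect due to a sign flip.
The step shows: -x*(2*log(x) + 1)
The correct value should be: x*(2*log(x) + 1)

Explanation: The sign of the whole expression was flipped: the term x*(2*log(x) + 1) was incorrectly written as -x*(2*log(x) + 1)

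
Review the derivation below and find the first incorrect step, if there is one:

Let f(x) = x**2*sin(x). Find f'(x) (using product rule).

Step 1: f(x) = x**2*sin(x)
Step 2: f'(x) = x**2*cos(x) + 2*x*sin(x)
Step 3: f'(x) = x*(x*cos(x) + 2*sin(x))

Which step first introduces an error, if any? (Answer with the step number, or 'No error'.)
No error

All steps in this derivation are correct.
The final answer f'(x) = x*(x*cos(x) + 2*sin(x)) is valid.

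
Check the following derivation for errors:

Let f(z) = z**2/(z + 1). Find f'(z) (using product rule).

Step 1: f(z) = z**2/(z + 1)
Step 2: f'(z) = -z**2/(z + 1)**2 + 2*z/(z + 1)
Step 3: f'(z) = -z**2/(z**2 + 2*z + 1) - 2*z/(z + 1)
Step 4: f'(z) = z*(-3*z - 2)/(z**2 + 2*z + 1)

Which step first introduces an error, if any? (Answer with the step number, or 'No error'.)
Step 3

Step 3 is incorrect due to a sign flip.
The step shows: -z**2/(z**2 + 2*z + 1) - 2*z/(z + 1)
The correct value should be: -z**2/(z**2 + 2*z + 1) + 2*z/(z + 1)

Explanation: The sign of one term was flipped: the term 2*z/(z + 1) was incorrectly written as -2*z/(z + 1)
The later steps are derived from this incorrect expression, so the error originates in Step 3.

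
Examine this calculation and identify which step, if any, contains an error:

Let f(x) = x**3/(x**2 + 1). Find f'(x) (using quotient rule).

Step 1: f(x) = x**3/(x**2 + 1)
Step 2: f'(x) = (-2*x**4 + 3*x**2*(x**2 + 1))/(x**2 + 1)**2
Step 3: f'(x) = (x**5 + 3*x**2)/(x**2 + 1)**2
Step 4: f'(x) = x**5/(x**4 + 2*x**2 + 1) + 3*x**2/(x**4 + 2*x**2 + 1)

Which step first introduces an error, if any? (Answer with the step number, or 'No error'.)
Step 3

Step 3 is incorrect due to a wrong exponent.
The step shows: (x**5 + 3*x**2)/(x**2 + 1)**2
The correct value should be: (x**4 + 3*x**2)/(x**2 + 1)**2

Explanation: The exponent 4 on x was incorrectly written as 5: the term (x**4 + 3*x**2)/(x**2 + 1)**2 was incorrectly written as (x**5 + 3*x**2)/(x**2 + 1)**2
The later steps are derived from this incorrect expression, so the error originates in Step 3.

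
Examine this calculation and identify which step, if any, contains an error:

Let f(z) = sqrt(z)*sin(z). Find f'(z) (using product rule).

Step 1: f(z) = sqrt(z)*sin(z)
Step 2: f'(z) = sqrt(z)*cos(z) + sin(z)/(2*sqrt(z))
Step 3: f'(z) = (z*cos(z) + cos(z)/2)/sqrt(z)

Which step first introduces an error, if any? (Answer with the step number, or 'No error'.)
Step 3

Step 3 is incorrect due to a wrong trig function.
The step shows: (z*cos(z) + cos(z)/2)/sqrt(z)
The correct value should be: (z*cos(z) + sin(z)/2)/sqrt(z)

Explanation: sin(z) was incorrectly written as cos(z): the term (z*cos(z) + sin(z)/2)/sqrt(z) was incorrectly written as (z*cos(z) + cos(z)/2)/sqrt(z)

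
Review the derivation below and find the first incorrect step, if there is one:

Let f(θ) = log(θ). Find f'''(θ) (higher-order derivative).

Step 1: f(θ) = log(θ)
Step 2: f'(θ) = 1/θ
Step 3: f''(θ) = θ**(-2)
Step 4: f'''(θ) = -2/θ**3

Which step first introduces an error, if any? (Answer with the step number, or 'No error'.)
Step 3

Step 3 is incorrect due to a sign flip.
The step shows: θ**(-2)
The correct value should be: -1/θ**2

Explanation: The sign of the whole expression was flipped: the term -1/θ**2 was incorrectly written as θ**(-2)
The later steps are derived from this incorrect expression, so the error originates in Step 3.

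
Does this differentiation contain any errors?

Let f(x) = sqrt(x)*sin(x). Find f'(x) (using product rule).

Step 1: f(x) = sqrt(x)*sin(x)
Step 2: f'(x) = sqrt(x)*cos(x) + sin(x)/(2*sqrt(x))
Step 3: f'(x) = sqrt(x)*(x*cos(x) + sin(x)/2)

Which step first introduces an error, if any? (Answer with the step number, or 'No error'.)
Step 3

Step 3 is incorrect due to a wrong exponent.
The step shows: sqrt(x)*(x*cos(x) + sin(x)/2)
The correct value should be: (x*cos(x) + sin(x)/2)/sqrt(x)

Explanation: The exponent -1/2 on x was incorrectly written as 1/2: the term (x*cos(x) + sin(x)/2)/sqrt(x) was incorrectly written as sqrt(x)*(x*cos(x) + sin(x)/2)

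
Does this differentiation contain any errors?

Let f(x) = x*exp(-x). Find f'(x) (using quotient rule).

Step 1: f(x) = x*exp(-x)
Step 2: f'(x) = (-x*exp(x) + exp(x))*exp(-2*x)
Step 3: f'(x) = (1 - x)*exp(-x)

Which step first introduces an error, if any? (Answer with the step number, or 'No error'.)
No error

All steps in this derivation are correct.
The final answer f'(x) = (1 - x)*exp(-x) is valid.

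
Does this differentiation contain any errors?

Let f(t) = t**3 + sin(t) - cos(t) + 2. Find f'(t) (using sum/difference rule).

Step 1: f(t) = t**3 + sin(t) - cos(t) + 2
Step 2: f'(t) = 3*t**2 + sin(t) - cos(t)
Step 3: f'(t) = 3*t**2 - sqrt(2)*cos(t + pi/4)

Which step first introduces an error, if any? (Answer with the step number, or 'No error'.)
Step 2

Step 2 is incorrect due to a sign flip.
The step shows: 3*t**2 + sin(t) - cos(t)
The correct value should be: 3*t**2 + sin(t) + cos(t)

Explanation: The sign of one term was flipped: the term cos(t) was incorrectly written as -cos(t)
The later steps are derived from this incorrect expression, so the error originates in Step 2.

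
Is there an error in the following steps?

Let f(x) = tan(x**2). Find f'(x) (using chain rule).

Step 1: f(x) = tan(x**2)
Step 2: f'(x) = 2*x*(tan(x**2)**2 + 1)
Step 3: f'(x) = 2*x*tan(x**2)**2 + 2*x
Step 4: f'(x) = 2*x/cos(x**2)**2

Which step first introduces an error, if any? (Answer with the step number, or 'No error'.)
No error

All steps in this derivation are correct.
The final answer f'(x) = 2*x/cos(x**2)**2 is valid.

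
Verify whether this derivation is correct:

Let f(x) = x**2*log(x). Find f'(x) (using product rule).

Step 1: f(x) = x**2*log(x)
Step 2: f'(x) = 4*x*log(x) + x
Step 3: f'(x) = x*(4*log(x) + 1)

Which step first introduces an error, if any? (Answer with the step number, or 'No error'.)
Step 2

Step 2 is incorrect due to a wrong coefficient.
The step shows: 4*x*log(x) + x
The correct value should be: 2*x*log(x) + x

Explanation: The coefficient 2 was incorrectly written as 4: the term 2*x*log(x) was incorrectly written as 4*x*log(x)
The later steps are derived from this incorrect expression, so the error originates in Step 2.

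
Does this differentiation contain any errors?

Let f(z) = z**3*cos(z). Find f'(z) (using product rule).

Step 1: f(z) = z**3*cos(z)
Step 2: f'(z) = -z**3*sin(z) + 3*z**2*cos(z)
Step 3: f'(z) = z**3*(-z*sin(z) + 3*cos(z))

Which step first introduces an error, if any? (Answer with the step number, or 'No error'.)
Step 3

Step 3 is incorrect due to a wrong exponent.
The step shows: z**3*(-z*sin(z) + 3*cos(z))
The correct value should be: z**2*(-z*sin(z) + 3*cos(z))

Explanation: The exponent 2 on z was incorrectly written as 3: the term z**2*(-z*sin(z) + 3*cos(z)) was incorrectly written as z**3*(-z*sin(z) + 3*cos(z))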